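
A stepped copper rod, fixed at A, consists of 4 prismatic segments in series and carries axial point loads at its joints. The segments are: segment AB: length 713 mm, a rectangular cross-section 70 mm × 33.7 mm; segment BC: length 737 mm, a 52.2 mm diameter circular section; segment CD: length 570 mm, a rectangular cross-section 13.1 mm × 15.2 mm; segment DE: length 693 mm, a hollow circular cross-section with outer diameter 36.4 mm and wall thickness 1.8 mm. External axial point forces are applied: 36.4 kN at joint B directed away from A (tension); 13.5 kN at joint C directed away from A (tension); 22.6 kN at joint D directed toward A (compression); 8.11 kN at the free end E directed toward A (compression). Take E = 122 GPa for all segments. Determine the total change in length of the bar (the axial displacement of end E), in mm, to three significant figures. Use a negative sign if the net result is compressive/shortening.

-0.957 mm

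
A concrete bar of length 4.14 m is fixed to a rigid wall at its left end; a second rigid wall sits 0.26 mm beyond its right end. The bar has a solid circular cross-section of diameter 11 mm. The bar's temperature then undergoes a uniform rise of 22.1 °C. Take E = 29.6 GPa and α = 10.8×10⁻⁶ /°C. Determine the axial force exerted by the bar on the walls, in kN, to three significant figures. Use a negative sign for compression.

Free thermal expansion αLΔT = 10.8e-6 · 4140 · 22.1 = 0.9881 mm.
The walls engage after the gap closes; constrained expansion = 0.9881 − 0.26 = 0.7281 mm.
The walls impose strain ε = −(0.7281)/4140 = -1.7588e-04; σ = Eε = 29600 · -1.7588e-04 = -5.206 MPa.
Wall reaction R = σ·A = -5.206·95.03 = -494.7 N = -0.4947 kN.

-0.495 kN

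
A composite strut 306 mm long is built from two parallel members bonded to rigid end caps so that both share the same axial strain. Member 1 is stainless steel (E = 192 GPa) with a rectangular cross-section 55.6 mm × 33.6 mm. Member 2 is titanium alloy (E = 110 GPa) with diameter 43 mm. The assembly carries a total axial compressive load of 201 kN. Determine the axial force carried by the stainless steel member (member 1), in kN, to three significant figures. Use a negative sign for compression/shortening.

A_1 = 1868 mm².
A_2 = 1452 mm².
Equal strain + equilibrium ⇒ each member carries load in proportion to AE: A₁E₁ = 358700000 N, A₂E₂ = 159700000 N, ΣAE = 518400000 N.
F₁ = P·A₁E₁/ΣAE = -201000·358700000/518400000 = -139100 N.

-139 kN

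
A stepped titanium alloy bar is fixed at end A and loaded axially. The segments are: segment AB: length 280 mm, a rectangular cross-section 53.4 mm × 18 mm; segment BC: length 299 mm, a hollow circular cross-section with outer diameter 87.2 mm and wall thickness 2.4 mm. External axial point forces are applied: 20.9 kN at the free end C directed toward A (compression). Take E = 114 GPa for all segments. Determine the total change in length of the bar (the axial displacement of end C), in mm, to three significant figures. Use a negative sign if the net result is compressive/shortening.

Internal axial forces (sectioning from the free end, tension +): N_BC = -20.9 kN, N_AB = -20.9 kN.
A_AB = 961.2 mm².
A_BC = 639.4 mm².
δ_AB = -20900·280/(961.2·114000) = -0.05341 mm
δ_BC = -20900·299/(639.4·114000) = -0.08573 mm
δ = Σδ_i = -0.1391 mm.

-0.139 mm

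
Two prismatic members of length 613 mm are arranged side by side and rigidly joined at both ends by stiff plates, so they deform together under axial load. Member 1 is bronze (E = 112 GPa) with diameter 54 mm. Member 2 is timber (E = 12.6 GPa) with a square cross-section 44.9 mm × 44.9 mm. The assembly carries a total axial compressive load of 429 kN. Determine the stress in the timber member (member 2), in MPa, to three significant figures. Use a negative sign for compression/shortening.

-19.2 MPa

A_1 = 2290 mm².
A_2 = 2016 mm².
Equal strain + equilibrium ⇒ each member carries load in proportion to AE: A₁E₁ = 256500000 N, A₂E₂ = 25400000 N, ΣAE = 281900000 N.
σ₂ = P·E₂/ΣAE = -429000·12600/281900000 = -19.17 MPa.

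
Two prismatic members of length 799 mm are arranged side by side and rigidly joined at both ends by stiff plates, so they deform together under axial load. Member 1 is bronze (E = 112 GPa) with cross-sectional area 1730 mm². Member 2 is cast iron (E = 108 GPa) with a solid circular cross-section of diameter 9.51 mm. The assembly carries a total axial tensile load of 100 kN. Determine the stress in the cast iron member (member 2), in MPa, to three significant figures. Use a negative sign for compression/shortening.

53.6 MPa

A_2 = 71.03 mm².
Equal strain + equilibrium ⇒ each member carries load in proportion to AE: A₁E₁ = 193800000 N, A₂E₂ = 7671000 N, ΣAE = 201400000 N.
σ₂ = P·E₂/ΣAE = 100000·108000/201400000 = 53.62 MPa.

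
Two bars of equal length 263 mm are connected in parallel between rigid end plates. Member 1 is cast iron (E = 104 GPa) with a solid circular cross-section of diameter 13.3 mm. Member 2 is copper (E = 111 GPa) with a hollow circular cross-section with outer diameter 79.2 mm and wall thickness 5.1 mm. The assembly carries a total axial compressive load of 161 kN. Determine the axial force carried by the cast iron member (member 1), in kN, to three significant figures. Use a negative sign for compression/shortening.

A_1 = 138.9 mm².
A_2 = 1187 mm².
Equal strain + equilibrium ⇒ each member carries load in proportion to AE: A₁E₁ = 14450000 N, A₂E₂ = 131800000 N, ΣAE = 146200000 N.
F₁ = P·A₁E₁/ΣAE = -161000·14450000/146200000 = -15910 N.

-15.9 kN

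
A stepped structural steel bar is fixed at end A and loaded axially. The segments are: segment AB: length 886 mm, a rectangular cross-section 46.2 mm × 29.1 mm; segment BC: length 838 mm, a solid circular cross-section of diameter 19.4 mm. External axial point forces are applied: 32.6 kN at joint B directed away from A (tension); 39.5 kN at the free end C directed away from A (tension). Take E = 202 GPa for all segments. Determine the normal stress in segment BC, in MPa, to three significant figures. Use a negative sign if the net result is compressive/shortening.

Internal axial forces (sectioning from the free end, tension +): N_BC = 39.5 kN, N_AB = 72.1 kN.
A_BC = 295.6 mm².
σ_BC = N_BC/A_BC = 39500/295.6 = 133.6 MPa.

134 MPa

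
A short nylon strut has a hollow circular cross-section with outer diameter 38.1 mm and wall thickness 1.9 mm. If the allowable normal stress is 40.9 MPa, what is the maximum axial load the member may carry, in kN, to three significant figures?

8.84 kN

A = 216.1 mm².
P_max = σ_allow · A = 40.9 · 216.1 = 8838 N = 8.838 kN.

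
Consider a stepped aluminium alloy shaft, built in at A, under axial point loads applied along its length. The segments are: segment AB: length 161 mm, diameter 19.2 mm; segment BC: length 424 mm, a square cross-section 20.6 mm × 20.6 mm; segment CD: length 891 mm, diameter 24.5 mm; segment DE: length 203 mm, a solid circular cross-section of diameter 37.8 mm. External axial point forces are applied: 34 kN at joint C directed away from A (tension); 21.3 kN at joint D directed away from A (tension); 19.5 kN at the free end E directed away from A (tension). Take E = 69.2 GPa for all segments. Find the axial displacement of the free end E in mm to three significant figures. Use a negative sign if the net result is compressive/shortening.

2.85 mm

Internal axial forces (sectioning from the free end, tension +): N_DE = 19.5 kN, N_CD = 40.8 kN, N_BC = 74.8 kN, N_AB = 74.8 kN.
A_AB = 289.5 mm².
A_BC = 424.4 mm².
A_CD = 471.4 mm².
A_DE = 1122 mm².
δ_AB = 74800·161/(289.5·69200) = 0.6011 mm
δ_BC = 74800·424/(424.4·69200) = 1.08 mm
δ_CD = 40800·891/(471.4·69200) = 1.114 mm
δ_DE = 19500·203/(1122·69200) = 0.05097 mm
δ = Σδ_i = 2.846 mm.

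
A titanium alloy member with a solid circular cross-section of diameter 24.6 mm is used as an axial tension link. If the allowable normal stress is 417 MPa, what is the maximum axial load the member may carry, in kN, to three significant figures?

A = 475.3 mm².
P_max = σ_allow · A = 417 · 475.3 = 198200 N = 198.2 kN.

198 kN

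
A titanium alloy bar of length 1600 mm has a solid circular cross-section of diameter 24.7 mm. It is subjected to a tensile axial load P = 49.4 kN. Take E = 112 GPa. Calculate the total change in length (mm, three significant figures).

A = 479.2 mm².
δ_mech = NL/(AE) = 49400·1600/(479.2·112000) = 1.473 mm.

1.47 mm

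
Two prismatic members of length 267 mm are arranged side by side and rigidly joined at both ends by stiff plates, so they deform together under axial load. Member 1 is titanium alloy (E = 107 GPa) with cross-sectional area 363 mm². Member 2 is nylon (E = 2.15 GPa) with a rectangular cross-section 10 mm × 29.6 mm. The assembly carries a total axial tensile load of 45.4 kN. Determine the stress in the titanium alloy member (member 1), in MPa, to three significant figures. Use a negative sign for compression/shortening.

123 MPa

A_2 = 296 mm².
Equal strain + equilibrium ⇒ each member carries load in proportion to AE: A₁E₁ = 38840000 N, A₂E₂ = 636400 N, ΣAE = 39480000 N.
σ₁ = P·E₁/ΣAE = 45400·107000/39480000 = 123.1 MPa.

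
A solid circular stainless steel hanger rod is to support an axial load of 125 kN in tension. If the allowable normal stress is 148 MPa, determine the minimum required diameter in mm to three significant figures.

Required area A ≥ P/σ_allow = 125000/148 = 844.6 mm².
For a solid circular section, d ≥ √(4A/π) = 32.79 mm.

32.8 mm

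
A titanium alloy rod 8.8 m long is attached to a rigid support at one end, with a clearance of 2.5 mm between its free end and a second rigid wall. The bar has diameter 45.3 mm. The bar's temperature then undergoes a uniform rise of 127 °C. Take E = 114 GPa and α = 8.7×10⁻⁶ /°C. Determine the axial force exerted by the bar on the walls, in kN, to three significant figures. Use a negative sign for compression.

Free thermal expansion αLΔT = 8.7e-6 · 8800 · 127 = 9.723 mm.
The walls engage after the gap closes; constrained expansion = 9.723 − 2.5 = 7.223 mm.
The walls impose strain ε = −(7.223)/8800 = -8.2081e-04; σ = Eε = 114000 · -8.2081e-04 = -93.57 MPa.
Wall reaction R = σ·A = -93.57·1612 = -150800 N = -150.8 kN.

-151 kN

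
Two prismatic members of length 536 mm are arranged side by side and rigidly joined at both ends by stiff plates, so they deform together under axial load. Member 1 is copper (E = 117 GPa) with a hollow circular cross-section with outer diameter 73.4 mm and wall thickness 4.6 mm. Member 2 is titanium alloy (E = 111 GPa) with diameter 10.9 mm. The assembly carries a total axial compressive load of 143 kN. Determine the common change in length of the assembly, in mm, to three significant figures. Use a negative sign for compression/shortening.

A_1 = 994.3 mm².
A_2 = 93.31 mm².
Equal strain + equilibrium ⇒ each member carries load in proportion to AE: A₁E₁ = 116300000 N, A₂E₂ = 10360000 N, ΣAE = 126700000 N.
δ = PL/ΣAE = -143000·536/126700000 = -0.605 mm.

-0.605 mm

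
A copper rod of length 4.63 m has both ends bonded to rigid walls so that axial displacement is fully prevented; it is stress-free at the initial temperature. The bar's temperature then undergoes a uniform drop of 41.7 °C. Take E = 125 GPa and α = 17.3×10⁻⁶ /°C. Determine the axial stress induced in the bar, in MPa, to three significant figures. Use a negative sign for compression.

90.2 MPa

Free thermal expansion αLΔT = 17.3e-6 · 4630 · -41.7 = -3.34 mm.
The walls impose strain ε = −(-3.34)/4630 = 7.2141e-04; σ = Eε = 125000 · 7.2141e-04 = 90.18 MPa.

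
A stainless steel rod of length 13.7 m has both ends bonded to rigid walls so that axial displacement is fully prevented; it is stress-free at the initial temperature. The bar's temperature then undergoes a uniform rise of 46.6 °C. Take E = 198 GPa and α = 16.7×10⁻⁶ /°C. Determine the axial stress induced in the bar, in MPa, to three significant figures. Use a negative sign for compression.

Free thermal expansion αLΔT = 16.7e-6 · 13700 · 46.6 = 10.66 mm.
The walls impose strain ε = −(10.66)/13700 = -7.7822e-04; σ = Eε = 198000 · -7.7822e-04 = -154.1 MPa.

-154 MPa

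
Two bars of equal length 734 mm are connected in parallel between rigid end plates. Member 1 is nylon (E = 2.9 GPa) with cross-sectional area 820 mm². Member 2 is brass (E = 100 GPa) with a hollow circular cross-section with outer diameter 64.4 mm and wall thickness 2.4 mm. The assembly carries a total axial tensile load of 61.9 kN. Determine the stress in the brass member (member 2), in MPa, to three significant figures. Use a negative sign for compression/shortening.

126 MPa

A_2 = 467.5 mm².
Equal strain + equilibrium ⇒ each member carries load in proportion to AE: A₁E₁ = 2378000 N, A₂E₂ = 46750000 N, ΣAE = 49120000 N.
σ₂ = P·E₂/ΣAE = 61900·100000/49120000 = 126 MPa.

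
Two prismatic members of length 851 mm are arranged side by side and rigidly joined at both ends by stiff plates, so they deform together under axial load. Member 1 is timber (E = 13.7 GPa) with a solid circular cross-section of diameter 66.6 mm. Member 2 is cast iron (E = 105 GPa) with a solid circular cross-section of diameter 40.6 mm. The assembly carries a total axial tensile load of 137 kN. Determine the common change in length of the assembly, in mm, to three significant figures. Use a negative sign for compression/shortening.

0.635 mm

A_1 = 3484 mm².
A_2 = 1295 mm².
Equal strain + equilibrium ⇒ each member carries load in proportion to AE: A₁E₁ = 47730000 N, A₂E₂ = 135900000 N, ΣAE = 183700000 N.
δ = PL/ΣAE = 137000·851/183700000 = 0.6348 mm.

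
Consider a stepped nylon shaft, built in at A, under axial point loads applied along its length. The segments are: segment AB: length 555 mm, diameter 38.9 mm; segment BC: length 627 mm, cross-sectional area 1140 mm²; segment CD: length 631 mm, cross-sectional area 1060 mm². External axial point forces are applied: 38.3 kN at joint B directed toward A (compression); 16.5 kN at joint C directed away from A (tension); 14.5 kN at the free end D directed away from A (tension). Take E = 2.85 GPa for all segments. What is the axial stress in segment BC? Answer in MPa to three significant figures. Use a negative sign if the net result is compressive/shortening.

Internal axial forces (sectioning from the free end, tension +): N_CD = 14.5 kN, N_BC = 31 kN, N_AB = -7.3 kN.
σ_BC = N_BC/A_BC = 31000/1140 = 27.19 MPa.

27.2 MPa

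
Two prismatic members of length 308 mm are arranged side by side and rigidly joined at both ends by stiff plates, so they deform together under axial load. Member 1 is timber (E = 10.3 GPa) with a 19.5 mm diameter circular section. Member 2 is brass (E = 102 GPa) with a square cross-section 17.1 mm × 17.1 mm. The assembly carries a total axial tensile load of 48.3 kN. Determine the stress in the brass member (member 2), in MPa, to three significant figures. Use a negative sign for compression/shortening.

A_1 = 298.6 mm².
A_2 = 292.4 mm².
Equal strain + equilibrium ⇒ each member carries load in proportion to AE: A₁E₁ = 3076000 N, A₂E₂ = 29830000 N, ΣAE = 32900000 N.
σ₂ = P·E₂/ΣAE = 48300·102000/32900000 = 149.7 MPa.

150 MPa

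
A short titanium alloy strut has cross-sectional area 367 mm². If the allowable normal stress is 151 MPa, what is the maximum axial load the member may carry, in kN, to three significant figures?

55.4 kN

P_max = σ_allow · A = 151 · 367 = 55420 N = 55.42 kN.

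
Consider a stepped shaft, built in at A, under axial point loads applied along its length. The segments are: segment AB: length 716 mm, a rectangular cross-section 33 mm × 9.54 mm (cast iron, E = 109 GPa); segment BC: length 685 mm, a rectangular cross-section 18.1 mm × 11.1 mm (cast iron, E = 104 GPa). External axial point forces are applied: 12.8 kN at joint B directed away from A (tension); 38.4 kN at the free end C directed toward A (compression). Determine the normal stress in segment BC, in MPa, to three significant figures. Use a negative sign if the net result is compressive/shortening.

Internal axial forces (sectioning from the free end, tension +): N_BC = -38.4 kN, N_AB = -25.6 kN.
A_BC = 200.9 mm².
σ_BC = N_BC/A_BC = -38400/200.9 = -191.1 MPa.

-191 MPa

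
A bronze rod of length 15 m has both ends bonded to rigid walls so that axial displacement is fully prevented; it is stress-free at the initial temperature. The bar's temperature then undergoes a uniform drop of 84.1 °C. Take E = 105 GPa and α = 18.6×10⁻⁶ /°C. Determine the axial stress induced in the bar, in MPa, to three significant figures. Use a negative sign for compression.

Free thermal expansion αLΔT = 18.6e-6 · 15000 · -84.1 = -23.46 mm.
The walls impose strain ε = −(-23.46)/15000 = 1.5643e-03; σ = Eε = 105000 · 1.5643e-03 = 164.2 MPa.

164 MPa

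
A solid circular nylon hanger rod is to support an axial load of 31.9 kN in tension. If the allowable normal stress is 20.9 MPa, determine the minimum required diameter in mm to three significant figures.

44.1 mm

Required area A ≥ P/σ_allow = 31900/20.9 = 1526 mm².
For a solid circular section, d ≥ √(4A/π) = 44.08 mm.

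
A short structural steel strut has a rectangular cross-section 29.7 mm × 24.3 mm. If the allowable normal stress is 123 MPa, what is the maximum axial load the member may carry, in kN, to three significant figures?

88.8 kN

A = 721.7 mm².
P_max = σ_allow · A = 123 · 721.7 = 88770 N = 88.77 kN.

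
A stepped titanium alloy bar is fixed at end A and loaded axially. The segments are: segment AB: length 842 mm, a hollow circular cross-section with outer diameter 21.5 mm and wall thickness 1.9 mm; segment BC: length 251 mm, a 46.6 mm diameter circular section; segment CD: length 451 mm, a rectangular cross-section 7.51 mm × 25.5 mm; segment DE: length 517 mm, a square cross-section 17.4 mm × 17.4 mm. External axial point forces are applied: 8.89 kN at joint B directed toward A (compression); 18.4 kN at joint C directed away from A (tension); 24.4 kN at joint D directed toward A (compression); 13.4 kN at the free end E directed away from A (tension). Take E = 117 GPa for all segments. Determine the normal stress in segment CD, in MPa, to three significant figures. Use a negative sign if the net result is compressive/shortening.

-57.4 MPa

Internal axial forces (sectioning from the free end, tension +): N_DE = 13.4 kN, N_CD = -11 kN, N_BC = 7.4 kN, N_AB = -1.49 kN.
A_CD = 191.5 mm².
σ_CD = N_CD/A_CD = -11000/191.5 = -57.44 MPa.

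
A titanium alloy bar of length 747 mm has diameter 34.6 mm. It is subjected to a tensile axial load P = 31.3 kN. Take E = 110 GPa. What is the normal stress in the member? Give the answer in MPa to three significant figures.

A = 940.2 mm².
σ = N/A = 31300/940.2 = 33.29 MPa.

33.3 MPa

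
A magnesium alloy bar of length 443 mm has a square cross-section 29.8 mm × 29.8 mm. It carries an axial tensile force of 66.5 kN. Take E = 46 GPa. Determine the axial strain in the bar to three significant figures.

A = 888 mm².
σ = N/A = 74.88 MPa; ε = σ/E = 74.88/46000 = 1.628e-03.

0.00163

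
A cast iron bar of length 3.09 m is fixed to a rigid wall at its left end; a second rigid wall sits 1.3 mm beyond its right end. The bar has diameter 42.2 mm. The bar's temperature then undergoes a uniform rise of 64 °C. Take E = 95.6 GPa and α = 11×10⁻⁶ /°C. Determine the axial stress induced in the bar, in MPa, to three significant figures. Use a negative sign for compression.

Free thermal expansion αLΔT = 11e-6 · 3090 · 64 = 2.175 mm.
The walls engage after the gap closes; constrained expansion = 2.175 − 1.3 = 0.8754 mm.
The walls impose strain ε = −(0.8754)/3090 = -2.8329e-04; σ = Eε = 95600 · -2.8329e-04 = -27.08 MPa.

-27.1 MPa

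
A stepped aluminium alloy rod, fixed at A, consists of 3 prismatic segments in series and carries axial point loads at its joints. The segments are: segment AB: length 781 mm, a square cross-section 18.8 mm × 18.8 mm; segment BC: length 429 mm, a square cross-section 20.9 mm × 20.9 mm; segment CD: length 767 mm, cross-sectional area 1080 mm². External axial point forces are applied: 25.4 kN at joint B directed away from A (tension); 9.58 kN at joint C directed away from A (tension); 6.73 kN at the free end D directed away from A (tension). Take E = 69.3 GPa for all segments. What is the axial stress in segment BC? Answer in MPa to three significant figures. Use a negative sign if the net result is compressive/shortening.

37.3 MPa

Internal axial forces (sectioning from the free end, tension +): N_CD = 6.73 kN, N_BC = 16.31 kN, N_AB = 41.71 kN.
A_BC = 436.8 mm².
σ_BC = N_BC/A_BC = 16310/436.8 = 37.34 MPa.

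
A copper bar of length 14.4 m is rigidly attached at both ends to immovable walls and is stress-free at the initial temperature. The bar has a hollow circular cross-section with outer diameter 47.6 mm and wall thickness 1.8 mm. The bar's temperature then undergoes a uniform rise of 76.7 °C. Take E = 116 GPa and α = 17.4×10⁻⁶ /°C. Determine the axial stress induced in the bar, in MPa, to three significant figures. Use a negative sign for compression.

-155 MPa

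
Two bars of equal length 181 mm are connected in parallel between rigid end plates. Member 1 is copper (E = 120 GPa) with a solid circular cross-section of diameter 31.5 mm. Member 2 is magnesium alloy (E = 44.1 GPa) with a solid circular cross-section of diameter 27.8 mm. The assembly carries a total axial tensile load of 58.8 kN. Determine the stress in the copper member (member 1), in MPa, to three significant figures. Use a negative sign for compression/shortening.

58.7 MPa

A_1 = 779.3 mm².
A_2 = 607 mm².
Equal strain + equilibrium ⇒ each member carries load in proportion to AE: A₁E₁ = 93520000 N, A₂E₂ = 26770000 N, ΣAE = 120300000 N.
σ₁ = P·E₁/ΣAE = 58800·120000/120300000 = 58.66 MPa.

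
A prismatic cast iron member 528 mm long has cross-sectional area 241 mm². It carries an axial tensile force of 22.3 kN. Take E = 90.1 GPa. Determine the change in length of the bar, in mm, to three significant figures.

0.542 mm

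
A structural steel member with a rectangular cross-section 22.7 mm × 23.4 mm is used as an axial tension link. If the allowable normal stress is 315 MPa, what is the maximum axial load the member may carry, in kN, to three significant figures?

A = 531.2 mm².
P_max = σ_allow · A = 315 · 531.2 = 167300 N = 167.3 kN.

167 kN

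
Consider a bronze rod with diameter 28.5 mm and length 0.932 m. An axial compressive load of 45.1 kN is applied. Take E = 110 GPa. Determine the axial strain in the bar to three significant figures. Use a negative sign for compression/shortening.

-6.43e-04

A = 637.9 mm².
σ = N/A = -70.7 MPa; ε = σ/E = -70.7/110000 = -6.427e-04.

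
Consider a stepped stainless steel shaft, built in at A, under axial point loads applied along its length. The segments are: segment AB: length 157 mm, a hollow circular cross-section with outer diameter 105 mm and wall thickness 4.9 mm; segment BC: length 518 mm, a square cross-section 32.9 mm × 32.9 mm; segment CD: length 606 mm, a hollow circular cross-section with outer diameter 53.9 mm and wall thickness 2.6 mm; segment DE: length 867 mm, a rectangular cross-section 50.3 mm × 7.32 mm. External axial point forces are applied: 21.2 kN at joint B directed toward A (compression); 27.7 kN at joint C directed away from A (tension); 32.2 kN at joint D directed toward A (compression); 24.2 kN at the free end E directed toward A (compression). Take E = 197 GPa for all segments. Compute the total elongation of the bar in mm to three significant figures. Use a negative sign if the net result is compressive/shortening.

-0.799 mm

Internal axial forces (sectioning from the free end, tension +): N_DE = -24.2 kN, N_CD = -56.4 kN, N_BC = -28.7 kN, N_AB = -49.9 kN.
A_AB = 1541 mm².
A_BC = 1082 mm².
A_CD = 419 mm².
A_DE = 368.2 mm².
δ_AB = -49900·157/(1541·197000) = -0.02581 mm
δ_BC = -28700·518/(1082·197000) = -0.06972 mm
δ_CD = -56400·606/(419·197000) = -0.414 mm
δ_DE = -24200·867/(368.2·197000) = -0.2893 mm
δ = Σδ_i = -0.7988 mm.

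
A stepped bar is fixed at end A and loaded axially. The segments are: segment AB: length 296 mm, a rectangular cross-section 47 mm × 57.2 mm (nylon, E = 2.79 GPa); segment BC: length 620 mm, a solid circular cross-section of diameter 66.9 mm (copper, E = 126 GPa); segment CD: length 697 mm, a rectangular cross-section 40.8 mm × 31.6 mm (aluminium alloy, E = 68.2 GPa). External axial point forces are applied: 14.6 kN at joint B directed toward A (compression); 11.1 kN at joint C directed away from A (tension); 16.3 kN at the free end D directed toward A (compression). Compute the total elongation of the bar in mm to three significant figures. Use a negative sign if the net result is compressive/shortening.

-0.918 mm

Internal axial forces (sectioning from the free end, tension +): N_CD = -16.3 kN, N_BC = -5.2 kN, N_AB = -19.8 kN.
A_AB = 2688 mm².
A_BC = 3515 mm².
A_CD = 1289 mm².
δ_AB = -19800·296/(2688·2790) = -0.7814 mm
δ_BC = -5200·620/(3515·126000) = -0.007279 mm
δ_CD = -16300·697/(1289·68200) = -0.1292 mm
δ = Σδ_i = -0.9179 mm.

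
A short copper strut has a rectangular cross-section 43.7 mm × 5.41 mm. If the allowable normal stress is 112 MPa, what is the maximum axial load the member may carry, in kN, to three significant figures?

A = 236.4 mm².
P_max = σ_allow · A = 112 · 236.4 = 26480 N = 26.48 kN.

26.5 kN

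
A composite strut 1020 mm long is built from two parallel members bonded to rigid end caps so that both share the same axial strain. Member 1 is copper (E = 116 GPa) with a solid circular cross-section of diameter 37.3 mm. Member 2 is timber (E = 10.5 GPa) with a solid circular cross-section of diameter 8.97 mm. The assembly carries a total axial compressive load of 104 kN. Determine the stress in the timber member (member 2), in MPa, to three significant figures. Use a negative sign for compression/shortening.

A_1 = 1093 mm².
A_2 = 63.19 mm².
Equal strain + equilibrium ⇒ each member carries load in proportion to AE: A₁E₁ = 126800000 N, A₂E₂ = 663500 N, ΣAE = 127400000 N.
σ₂ = P·E₂/ΣAE = -104000·10500/127400000 = -8.57 MPa.

-8.57 MPa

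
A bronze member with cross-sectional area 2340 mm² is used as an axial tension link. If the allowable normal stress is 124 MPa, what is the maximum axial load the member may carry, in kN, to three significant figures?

290 kN

P_max = σ_allow · A = 124 · 2340 = 290200 N = 290.2 kN.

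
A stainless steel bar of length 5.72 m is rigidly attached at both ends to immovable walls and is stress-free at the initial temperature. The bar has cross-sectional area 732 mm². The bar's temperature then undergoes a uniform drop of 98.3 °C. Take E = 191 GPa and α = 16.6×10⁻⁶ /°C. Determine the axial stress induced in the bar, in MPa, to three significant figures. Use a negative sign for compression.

312 MPa

Free thermal expansion αLΔT = 16.6e-6 · 5720 · -98.3 = -9.334 mm.
The walls impose strain ε = −(-9.334)/5720 = 1.6318e-03; σ = Eε = 191000 · 1.6318e-03 = 311.7 MPa.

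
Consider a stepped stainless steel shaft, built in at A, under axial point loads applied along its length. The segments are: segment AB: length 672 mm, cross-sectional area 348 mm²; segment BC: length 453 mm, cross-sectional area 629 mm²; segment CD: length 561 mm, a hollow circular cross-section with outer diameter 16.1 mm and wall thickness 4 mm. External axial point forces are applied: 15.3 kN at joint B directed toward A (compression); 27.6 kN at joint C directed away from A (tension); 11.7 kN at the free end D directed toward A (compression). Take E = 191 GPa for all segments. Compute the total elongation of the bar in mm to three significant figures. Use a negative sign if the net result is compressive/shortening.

-0.160 mm

Internal axial forces (sectioning from the free end, tension +): N_CD = -11.7 kN, N_BC = 15.9 kN, N_AB = 0.6 kN.
A_CD = 152.1 mm².
δ_AB = 600·672/(348·191000) = 0.006066 mm
δ_BC = 15900·453/(629·191000) = 0.05995 mm
δ_CD = -11700·561/(152.1·191000) = -0.226 mm
δ = Σδ_i = -0.16 mm.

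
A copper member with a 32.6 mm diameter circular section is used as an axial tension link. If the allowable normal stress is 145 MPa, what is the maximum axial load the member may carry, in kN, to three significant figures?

A = 834.7 mm².
P_max = σ_allow · A = 145 · 834.7 = 121000 N = 121 kN.

121 kN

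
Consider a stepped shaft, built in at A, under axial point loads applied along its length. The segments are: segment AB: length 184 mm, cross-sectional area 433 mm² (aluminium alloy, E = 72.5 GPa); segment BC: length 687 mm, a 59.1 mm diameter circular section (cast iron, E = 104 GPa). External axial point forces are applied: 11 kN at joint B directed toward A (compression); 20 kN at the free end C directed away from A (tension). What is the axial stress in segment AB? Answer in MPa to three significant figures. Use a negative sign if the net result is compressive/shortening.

Internal axial forces (sectioning from the free end, tension +): N_BC = 20 kN, N_AB = 9 kN.
σ_AB = N_AB/A_AB = 9000/433 = 20.79 MPa.

20.8 MPa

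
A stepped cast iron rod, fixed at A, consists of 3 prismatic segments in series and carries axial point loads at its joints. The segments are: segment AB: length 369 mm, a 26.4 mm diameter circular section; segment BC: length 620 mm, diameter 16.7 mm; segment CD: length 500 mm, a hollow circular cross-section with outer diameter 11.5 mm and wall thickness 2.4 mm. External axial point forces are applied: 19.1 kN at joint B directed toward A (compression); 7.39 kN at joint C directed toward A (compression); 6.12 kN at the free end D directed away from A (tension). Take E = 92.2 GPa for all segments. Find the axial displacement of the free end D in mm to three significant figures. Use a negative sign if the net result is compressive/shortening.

Internal axial forces (sectioning from the free end, tension +): N_CD = 6.12 kN, N_BC = -1.27 kN, N_AB = -20.37 kN.
A_AB = 547.4 mm².
A_BC = 219 mm².
A_CD = 68.61 mm².
δ_AB = -20370·369/(547.4·92200) = -0.1489 mm
δ_BC = -1270·620/(219·92200) = -0.03899 mm
δ_CD = 6120·500/(68.61·92200) = 0.4837 mm
δ = Σδ_i = 0.2958 mm.

0.296 mm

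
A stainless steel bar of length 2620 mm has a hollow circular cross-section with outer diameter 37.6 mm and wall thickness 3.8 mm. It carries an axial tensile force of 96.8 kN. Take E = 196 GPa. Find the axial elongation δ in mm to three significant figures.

A = 403.5 mm².
δ_mech = NL/(AE) = 96800·2620/(403.5·196000) = 3.207 mm.

3.21 mm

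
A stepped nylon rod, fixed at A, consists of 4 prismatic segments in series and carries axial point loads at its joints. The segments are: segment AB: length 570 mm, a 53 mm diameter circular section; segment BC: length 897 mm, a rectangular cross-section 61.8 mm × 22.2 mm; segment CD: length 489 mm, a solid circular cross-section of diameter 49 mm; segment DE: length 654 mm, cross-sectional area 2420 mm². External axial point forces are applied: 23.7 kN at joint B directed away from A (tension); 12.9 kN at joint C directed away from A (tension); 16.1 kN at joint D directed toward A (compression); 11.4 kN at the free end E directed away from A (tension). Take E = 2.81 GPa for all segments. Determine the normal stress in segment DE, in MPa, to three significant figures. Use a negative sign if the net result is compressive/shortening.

Internal axial forces (sectioning from the free end, tension +): N_DE = 11.4 kN, N_CD = -4.7 kN, N_BC = 8.2 kN, N_AB = 31.9 kN.
σ_DE = N_DE/A_DE = 11400/2420 = 4.711 MPa.

4.71 MPa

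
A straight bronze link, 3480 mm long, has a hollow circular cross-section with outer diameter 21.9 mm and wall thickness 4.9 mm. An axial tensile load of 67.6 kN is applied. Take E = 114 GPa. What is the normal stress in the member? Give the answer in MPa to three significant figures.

258 MPa

A = 261.7 mm².
σ = N/A = 67600/261.7 = 258.3 MPa.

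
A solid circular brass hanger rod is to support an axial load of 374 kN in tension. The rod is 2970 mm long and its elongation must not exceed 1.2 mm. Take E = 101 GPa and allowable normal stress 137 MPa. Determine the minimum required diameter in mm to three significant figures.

108 mm

Required area A ≥ P/σ_allow = 374000/137 = 2730 mm².
For a solid circular section, d ≥ √(4A/π) = 58.96 mm.
Elongation limit: A ≥ PL/(Eδ_allow) = 374000·2970/(101000·1.2) = 9165 mm² ⇒ d ≥ 108 mm.
The elongation limit governs.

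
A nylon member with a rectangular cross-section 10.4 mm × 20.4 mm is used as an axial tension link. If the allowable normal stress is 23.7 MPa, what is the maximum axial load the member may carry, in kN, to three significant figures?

5.03 kN

A = 212.2 mm².
P_max = σ_allow · A = 23.7 · 212.2 = 5028 N = 5.028 kN.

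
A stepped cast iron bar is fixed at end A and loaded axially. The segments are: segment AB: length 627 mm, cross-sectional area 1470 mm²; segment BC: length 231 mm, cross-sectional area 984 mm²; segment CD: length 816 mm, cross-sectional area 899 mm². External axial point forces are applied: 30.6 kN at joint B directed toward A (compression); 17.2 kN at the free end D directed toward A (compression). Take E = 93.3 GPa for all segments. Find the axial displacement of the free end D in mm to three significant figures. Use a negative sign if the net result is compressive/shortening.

Internal axial forces (sectioning from the free end, tension +): N_CD = -17.2 kN, N_BC = -17.2 kN, N_AB = -47.8 kN.
δ_AB = -47800·627/(1470·93300) = -0.2185 mm
δ_BC = -17200·231/(984·93300) = -0.04328 mm
δ_CD = -17200·816/(899·93300) = -0.1673 mm
δ = Σδ_i = -0.4291 mm.

-0.429 mm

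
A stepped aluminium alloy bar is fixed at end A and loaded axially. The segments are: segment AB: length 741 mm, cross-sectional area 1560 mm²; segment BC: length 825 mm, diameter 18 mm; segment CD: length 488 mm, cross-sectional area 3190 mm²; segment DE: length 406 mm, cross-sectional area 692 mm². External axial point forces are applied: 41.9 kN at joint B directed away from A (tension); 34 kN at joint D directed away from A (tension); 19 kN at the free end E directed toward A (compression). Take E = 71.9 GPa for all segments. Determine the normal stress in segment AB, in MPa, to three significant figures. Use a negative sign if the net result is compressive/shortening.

Internal axial forces (sectioning from the free end, tension +): N_DE = -19 kN, N_CD = 15 kN, N_BC = 15 kN, N_AB = 56.9 kN.
σ_AB = N_AB/A_AB = 56900/1560 = 36.47 MPa.

36.5 MPa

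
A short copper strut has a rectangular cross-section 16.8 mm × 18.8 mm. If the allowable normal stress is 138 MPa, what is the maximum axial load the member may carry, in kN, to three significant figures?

43.6 kN

A = 315.8 mm².
P_max = σ_allow · A = 138 · 315.8 = 43590 N = 43.59 kN.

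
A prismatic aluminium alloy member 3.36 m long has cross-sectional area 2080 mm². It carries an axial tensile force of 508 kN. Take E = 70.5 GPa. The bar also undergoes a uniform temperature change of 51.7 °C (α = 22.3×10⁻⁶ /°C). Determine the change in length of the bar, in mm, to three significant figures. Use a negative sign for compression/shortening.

15.5 mm

δ_mech = NL/(AE) = 508000·3360/(2080·70500) = 11.64 mm.
δ_thermal = αLΔT = 22.3e-6·3360·51.7 = 3.874 mm.
δ = δ_mech + δ_thermal = 15.51 mm.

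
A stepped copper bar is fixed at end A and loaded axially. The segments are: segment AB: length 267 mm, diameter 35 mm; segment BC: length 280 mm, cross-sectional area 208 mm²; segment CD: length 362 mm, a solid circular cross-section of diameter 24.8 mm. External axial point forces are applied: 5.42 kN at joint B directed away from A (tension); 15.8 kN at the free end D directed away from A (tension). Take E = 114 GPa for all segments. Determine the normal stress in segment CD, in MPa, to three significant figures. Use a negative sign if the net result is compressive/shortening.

Internal axial forces (sectioning from the free end, tension +): N_CD = 15.8 kN, N_BC = 15.8 kN, N_AB = 21.22 kN.
A_CD = 483.1 mm².
σ_CD = N_CD/A_CD = 15800/483.1 = 32.71 MPa.

32.7 MPa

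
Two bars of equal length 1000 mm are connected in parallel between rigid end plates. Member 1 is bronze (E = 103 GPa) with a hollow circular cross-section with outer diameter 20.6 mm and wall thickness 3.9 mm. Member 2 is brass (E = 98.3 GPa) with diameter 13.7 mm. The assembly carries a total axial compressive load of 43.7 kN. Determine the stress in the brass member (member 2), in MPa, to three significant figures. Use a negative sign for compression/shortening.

A_1 = 204.6 mm².
A_2 = 147.4 mm².
Equal strain + equilibrium ⇒ each member carries load in proportion to AE: A₁E₁ = 21080000 N, A₂E₂ = 14490000 N, ΣAE = 35570000 N.
σ₂ = P·E₂/ΣAE = -43700·98300/35570000 = -120.8 MPa.

-121 MPa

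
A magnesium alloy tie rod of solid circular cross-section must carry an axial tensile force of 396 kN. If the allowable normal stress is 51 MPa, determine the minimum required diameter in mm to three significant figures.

99.4 mm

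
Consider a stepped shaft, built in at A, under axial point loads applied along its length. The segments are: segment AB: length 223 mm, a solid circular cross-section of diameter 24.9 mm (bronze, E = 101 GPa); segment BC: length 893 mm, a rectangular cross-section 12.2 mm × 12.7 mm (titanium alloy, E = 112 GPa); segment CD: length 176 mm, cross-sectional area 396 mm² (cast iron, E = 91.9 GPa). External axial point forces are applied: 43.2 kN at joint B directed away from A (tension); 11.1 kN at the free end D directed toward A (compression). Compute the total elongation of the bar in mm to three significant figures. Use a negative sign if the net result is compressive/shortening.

Internal axial forces (sectioning from the free end, tension +): N_CD = -11.1 kN, N_BC = -11.1 kN, N_AB = 32.1 kN.
A_AB = 487 mm².
A_BC = 154.9 mm².
δ_AB = 32100·223/(487·101000) = 0.1455 mm
δ_BC = -11100·893/(154.9·112000) = -0.5712 mm
δ_CD = -11100·176/(396·91900) = -0.05368 mm
δ = Σδ_i = -0.4793 mm.

-0.479 mm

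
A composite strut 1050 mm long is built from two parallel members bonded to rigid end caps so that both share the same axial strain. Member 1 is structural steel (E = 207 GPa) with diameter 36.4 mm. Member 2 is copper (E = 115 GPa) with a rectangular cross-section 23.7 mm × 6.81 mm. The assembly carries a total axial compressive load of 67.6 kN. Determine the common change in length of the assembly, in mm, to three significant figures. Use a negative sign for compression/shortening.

-0.303 mm

A_1 = 1041 mm².
A_2 = 161.4 mm².
Equal strain + equilibrium ⇒ each member carries load in proportion to AE: A₁E₁ = 215400000 N, A₂E₂ = 18560000 N, ΣAE = 234000000 N.
δ = PL/ΣAE = -67600·1050/234000000 = -0.3034 mm.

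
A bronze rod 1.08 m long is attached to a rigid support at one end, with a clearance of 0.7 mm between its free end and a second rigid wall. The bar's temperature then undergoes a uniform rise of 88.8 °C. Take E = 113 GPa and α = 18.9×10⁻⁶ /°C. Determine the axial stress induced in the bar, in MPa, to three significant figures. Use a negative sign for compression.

-116 MPa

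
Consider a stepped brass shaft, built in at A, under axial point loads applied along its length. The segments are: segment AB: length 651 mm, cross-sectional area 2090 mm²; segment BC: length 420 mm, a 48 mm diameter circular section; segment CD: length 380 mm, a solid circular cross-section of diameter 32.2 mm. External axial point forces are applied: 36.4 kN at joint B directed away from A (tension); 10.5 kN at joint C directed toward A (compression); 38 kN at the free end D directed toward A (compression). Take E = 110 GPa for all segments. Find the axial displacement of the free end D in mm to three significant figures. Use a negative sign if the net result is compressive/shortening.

Internal axial forces (sectioning from the free end, tension +): N_CD = -38 kN, N_BC = -48.5 kN, N_AB = -12.1 kN.
A_BC = 1810 mm².
A_CD = 814.3 mm².
δ_AB = -12100·651/(2090·110000) = -0.03426 mm
δ_BC = -48500·420/(1810·110000) = -0.1023 mm
δ_CD = -38000·380/(814.3·110000) = -0.1612 mm
δ = Σδ_i = -0.2978 mm.

-0.298 mm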